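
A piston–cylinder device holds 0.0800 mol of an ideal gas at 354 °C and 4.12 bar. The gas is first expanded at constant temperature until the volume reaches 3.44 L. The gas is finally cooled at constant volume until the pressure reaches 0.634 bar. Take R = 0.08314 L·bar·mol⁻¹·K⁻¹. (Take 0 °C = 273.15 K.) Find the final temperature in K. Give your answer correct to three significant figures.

T₃ ≈ 328 K

Convert: T₁ = 627.1 K.
From PV = nRT: V₁ = nRT₁/P₁ = 1.012 L.
Isothermal, so P V is constant: T₂ = T₁; P₂ = P₁·(V₁/V₂) = 1.213 bar.
Isochoric, so P/T is constant: V₃ = V₂; T₃ = T₂·(P₃/P₂) = 327.9 K.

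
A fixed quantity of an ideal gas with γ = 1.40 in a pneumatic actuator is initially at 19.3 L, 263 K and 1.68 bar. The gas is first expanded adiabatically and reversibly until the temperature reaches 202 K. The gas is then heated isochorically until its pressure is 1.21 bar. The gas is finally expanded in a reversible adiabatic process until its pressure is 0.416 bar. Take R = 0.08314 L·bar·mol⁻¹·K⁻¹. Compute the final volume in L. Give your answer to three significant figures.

Adiabatic (γ = 1.40), T V^(γ−1) and P V^γ constant: P₂ = P₁·(T₂/T₁)^(γ/(γ−1)) = 0.6671 bar; V₂ = V₁·(T₁/T₂)^(1/(γ−1)) = 37.33 L.
Isochoric, so P/T is constant: V₃ = V₂; T₃ = T₂·(P₃/P₂) = 366.4 K.
Adiabatic (γ = 1.40), T V^(γ−1) and P V^γ constant: T₄ = T₃·(P₄/P₃)^((γ−1)/γ) = 270.1 K; V₄ = V₃·(P₃/P₄)^(1/γ) = 80.03 L.

V₄ ≈ 80.0 L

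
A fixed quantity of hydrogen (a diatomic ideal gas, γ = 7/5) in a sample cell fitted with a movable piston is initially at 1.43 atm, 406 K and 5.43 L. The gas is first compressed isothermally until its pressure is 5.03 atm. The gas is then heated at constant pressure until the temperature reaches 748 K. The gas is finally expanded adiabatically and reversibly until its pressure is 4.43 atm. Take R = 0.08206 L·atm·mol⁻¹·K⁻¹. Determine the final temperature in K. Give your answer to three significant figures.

T₄ ≈ 721 K

Isothermal, so P V is constant: T₂ = T₁; V₂ = V₁·(P₁/P₂) = 1.544 L.
Isobaric, so V/T is constant: P₃ = P₂; V₃ = V₂·(T₃/T₂) = 2.844 L.
Reversible adiabatic, γ = 7/5: T₄ = T₃·(P₄/P₃)^((γ−1)/γ) = 721.3 K; V₄ = V₃·(P₃/P₄)^(1/γ) = 3.114 L.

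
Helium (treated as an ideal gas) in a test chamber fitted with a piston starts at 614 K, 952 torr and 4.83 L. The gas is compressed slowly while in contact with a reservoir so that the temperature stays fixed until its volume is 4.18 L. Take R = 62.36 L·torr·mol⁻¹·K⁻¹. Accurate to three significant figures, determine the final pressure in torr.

T constant ⇒ Boyle's law P V = const: T₂ = T₁; P₂ = P₁·(V₁/V₂) = 1100 torr.

P₂ ≈ 1.10e+03 torr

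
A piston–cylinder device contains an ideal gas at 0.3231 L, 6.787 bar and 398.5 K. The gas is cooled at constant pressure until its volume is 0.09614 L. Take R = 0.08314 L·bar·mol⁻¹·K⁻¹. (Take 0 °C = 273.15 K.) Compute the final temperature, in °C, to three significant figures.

Isobaric, so V/T is constant: P₂ = P₁; T₂ = T₁·(V₂/V₁) = 118.6 K.

T₂ ≈ -155 °C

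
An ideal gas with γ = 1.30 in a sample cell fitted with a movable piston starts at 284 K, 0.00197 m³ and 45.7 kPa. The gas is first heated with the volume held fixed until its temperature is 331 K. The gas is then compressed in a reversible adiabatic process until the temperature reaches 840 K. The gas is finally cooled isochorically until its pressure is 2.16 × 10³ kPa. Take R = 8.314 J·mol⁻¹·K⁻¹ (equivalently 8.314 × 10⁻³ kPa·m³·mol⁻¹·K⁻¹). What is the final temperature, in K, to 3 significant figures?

T₄ ≈ 602 K

Isochoric, so P/T is constant: V₂ = V₁; P₂ = P₁·(T₂/T₁) = 53.26 kPa.
Adiabatic (γ = 1.30), T V^(γ−1) and P V^γ constant: P₃ = P₂·(T₃/T₂)^(γ/(γ−1)) = 3013 kPa; V₃ = V₂·(T₂/T₃)^(1/(γ−1)) = 8.837e-05 m³.
V constant ⇒ P ∝ T: V₄ = V₃; T₄ = T₃·(P₄/P₃) = 602.1 K.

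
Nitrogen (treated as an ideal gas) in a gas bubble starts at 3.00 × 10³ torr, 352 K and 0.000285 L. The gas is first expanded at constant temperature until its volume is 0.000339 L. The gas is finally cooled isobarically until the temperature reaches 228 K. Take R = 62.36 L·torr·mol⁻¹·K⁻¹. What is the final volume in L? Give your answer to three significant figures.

V₃ ≈ 0.000220 L

T constant ⇒ Boyle's law P V = const: T₂ = T₁; P₂ = P₁·(V₁/V₂) = 2522 torr.
P constant ⇒ V ∝ T: P₃ = P₂; V₃ = V₂·(T₃/T₂) = 0.0002196 L.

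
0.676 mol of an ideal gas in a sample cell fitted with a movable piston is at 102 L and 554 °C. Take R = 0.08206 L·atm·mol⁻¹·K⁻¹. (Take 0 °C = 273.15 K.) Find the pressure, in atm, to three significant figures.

Convert: T = 827.15 K.
PV = nRT ⇒ P = nRT/V = (0.676 × 0.08206 × 827.15) / 102

P ≈ 0.450 atm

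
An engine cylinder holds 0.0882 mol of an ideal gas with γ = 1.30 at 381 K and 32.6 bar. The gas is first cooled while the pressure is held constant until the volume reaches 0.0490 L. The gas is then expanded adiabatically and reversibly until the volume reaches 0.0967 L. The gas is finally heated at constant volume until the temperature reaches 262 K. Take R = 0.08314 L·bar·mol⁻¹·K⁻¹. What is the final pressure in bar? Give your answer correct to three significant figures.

P₄ ≈ 19.9 bar

From PV = nRT: V₁ = nRT₁/P₁ = 0.08570 L.
P constant ⇒ V ∝ T: P₂ = P₁; T₂ = T₁·(V₂/V₁) = 217.8 K.
Reversible adiabatic, γ = 1.30: T₃ = T₂·(V₂/V₃)^(γ−1) = 177.7 K; P₃ = P₂·(V₂/V₃)^γ = 13.47 bar.
V constant ⇒ P ∝ T: V₄ = V₃; P₄ = P₃·(T₄/T₃) = 19.87 bar.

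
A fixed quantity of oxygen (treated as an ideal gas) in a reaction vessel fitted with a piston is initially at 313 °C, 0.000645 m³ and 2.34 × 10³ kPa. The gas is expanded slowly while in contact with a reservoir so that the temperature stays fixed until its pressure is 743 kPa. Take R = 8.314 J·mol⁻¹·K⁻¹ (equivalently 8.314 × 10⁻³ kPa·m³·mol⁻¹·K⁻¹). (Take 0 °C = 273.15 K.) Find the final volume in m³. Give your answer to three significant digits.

V₂ ≈ 0.00203 m³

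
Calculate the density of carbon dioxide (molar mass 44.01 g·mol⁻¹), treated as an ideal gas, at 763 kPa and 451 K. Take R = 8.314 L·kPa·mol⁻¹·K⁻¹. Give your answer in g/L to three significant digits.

ρ = PM/(RT) = (763 × 44.01) / (8.314 × 451.0)

ρ ≈ 8.96 g/L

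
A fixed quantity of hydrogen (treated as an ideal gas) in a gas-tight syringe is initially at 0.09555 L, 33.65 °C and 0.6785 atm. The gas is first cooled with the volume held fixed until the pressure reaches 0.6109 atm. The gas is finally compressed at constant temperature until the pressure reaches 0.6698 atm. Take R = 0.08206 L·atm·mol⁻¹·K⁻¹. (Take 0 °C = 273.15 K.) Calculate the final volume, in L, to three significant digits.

V₃ ≈ 0.0871 L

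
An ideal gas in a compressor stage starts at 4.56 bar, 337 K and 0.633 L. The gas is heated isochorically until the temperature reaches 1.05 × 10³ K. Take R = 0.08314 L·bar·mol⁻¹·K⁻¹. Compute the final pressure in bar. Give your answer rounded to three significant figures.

Isochoric, so P/T is constant: V₂ = V₁; P₂ = P₁·(T₂/T₁) = 14.21 bar.

P₂ ≈ 14.2 bar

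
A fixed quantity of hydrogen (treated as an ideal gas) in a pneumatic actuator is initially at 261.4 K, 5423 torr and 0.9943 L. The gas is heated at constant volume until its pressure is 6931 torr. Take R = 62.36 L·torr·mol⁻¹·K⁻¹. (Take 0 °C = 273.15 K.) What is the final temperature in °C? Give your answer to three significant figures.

T₂ ≈ 60.9 °C

V constant ⇒ P ∝ T: V₂ = V₁; T₂ = T₁·(P₂/P₁) = 334.1 K.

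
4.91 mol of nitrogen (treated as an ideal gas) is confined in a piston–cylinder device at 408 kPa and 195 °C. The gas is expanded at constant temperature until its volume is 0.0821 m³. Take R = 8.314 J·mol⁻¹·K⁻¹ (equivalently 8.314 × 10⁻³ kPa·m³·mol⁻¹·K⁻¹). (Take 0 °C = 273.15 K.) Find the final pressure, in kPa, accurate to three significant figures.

Convert: T₁ = 468.1 K.
From PV = nRT: V₁ = nRT₁/P₁ = 0.04684 m³.
T constant ⇒ Boyle's law P V = const: T₂ = T₁; P₂ = P₁·(V₁/V₂) = 232.8 kPa.

P₂ ≈ 233 kPa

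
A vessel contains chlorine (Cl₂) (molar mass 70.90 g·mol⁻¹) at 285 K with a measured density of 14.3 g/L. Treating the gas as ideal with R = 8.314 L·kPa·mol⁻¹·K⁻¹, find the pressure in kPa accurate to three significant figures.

ρ = PM/(RT) ⇒ P = ρRT/M = (14.3 × 8.314 × 285.0) / 70.90

P ≈ 478 kPa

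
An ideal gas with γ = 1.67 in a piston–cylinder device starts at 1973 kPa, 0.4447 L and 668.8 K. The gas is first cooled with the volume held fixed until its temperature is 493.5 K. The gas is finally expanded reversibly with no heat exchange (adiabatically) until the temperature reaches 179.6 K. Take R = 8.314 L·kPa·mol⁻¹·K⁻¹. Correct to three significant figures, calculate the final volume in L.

Isochoric, so P/T is constant: V₂ = V₁; P₂ = P₁·(T₂/T₁) = 1456 kPa.
Adiabatic (γ = 1.67), T V^(γ−1) and P V^γ constant: P₃ = P₂·(T₃/T₂)^(γ/(γ−1)) = 117.2 kPa; V₃ = V₂·(T₂/T₃)^(1/(γ−1)) = 2.010 L.

V₃ ≈ 2.01 L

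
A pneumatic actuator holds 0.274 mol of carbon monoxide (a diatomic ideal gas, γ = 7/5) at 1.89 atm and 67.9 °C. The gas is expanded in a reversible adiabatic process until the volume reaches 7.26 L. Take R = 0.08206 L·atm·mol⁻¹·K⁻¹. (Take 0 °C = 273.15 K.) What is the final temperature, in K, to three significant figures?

T₂ ≈ 270 K

Convert: T₁ = 341.0 K.
From PV = nRT: V₁ = nRT₁/P₁ = 4.057 L.
Adiabatic (γ = 7/5), T V^(γ−1) and P V^γ constant: T₂ = T₁·(V₁/V₂)^(γ−1) = 270.2 K; P₂ = P₁·(V₁/V₂)^γ = 0.8369 atm.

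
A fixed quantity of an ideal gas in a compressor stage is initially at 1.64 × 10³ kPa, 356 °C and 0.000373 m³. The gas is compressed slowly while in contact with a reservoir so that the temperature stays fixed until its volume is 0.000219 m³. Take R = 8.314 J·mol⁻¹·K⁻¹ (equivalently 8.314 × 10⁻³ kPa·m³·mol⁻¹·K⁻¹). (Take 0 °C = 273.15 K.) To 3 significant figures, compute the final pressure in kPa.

P₂ ≈ 2.79e+03 kPa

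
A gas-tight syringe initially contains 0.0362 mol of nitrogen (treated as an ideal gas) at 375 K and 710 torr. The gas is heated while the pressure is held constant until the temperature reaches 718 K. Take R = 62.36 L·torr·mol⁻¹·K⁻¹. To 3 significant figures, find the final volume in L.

V₂ ≈ 2.28 L

From PV = nRT: V₁ = nRT₁/P₁ = 1.192 L.
Isobaric, so V/T is constant: P₂ = P₁; V₂ = V₁·(T₂/T₁) = 2.283 L.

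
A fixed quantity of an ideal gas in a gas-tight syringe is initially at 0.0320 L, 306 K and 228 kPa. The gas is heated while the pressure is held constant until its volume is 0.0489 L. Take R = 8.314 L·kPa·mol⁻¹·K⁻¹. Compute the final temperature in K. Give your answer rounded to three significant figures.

P constant ⇒ V ∝ T: P₂ = P₁; T₂ = T₁·(V₂/V₁) = 467.6 K.

T₂ ≈ 468 K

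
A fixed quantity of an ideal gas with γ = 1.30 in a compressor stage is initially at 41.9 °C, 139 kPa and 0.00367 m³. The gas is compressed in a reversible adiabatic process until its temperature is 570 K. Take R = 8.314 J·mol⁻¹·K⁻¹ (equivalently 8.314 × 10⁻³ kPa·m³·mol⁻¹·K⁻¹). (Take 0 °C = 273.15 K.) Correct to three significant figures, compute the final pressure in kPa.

P₂ ≈ 1.81e+03 kPa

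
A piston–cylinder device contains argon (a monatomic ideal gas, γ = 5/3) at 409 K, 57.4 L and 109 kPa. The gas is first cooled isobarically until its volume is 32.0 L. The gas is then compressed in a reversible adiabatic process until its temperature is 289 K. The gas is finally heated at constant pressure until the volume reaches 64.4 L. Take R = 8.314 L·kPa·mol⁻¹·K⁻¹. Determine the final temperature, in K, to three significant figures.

Isobaric, so V/T is constant: P₂ = P₁; T₂ = T₁·(V₂/V₁) = 228.0 K.
Reversible adiabatic, γ = 5/3: P₃ = P₂·(T₃/T₂)^(γ/(γ−1)) = 197.1 kPa; V₃ = V₂·(T₂/T₃)^(1/(γ−1)) = 22.43 L.
Isobaric, so V/T is constant: P₄ = P₃; T₄ = T₃·(V₄/V₃) = 829.9 K.

T₄ ≈ 830 K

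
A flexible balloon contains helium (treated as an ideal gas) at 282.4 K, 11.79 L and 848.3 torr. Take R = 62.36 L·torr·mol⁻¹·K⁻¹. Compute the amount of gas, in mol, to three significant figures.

PV = nRT ⇒ n = PV/(RT) = (848.3 × 11.79) / (62.36 × 282.4)

n ≈ 0.568 mol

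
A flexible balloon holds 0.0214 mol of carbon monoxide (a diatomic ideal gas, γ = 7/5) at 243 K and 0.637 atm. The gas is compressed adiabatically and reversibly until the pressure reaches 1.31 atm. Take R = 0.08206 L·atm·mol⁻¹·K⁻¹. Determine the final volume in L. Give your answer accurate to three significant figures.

V₂ ≈ 0.400 L

From PV = nRT: V₁ = nRT₁/P₁ = 0.6699 L.
Adiabatic (γ = 7/5), T V^(γ−1) and P V^γ constant: T₂ = T₁·(P₂/P₁)^((γ−1)/γ) = 298.6 K; V₂ = V₁·(P₁/P₂)^(1/γ) = 0.4003 L.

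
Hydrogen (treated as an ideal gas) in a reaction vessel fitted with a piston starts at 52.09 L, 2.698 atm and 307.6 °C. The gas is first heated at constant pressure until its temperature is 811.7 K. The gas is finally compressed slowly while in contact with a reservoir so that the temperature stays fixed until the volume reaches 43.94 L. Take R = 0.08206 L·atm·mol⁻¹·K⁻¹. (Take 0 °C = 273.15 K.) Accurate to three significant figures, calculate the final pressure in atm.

P₃ ≈ 4.47 atm

Convert: T₁ = 580.8 K.
Isobaric, so V/T is constant: P₂ = P₁; V₂ = V₁·(T₂/T₁) = 72.80 L.
T constant ⇒ Boyle's law P V = const: T₃ = T₂; P₃ = P₂·(V₂/V₃) = 4.470 atm.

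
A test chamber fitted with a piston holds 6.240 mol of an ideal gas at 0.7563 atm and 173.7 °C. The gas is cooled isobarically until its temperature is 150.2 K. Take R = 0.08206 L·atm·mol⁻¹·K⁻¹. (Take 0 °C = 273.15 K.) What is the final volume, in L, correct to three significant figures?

V₂ ≈ 102 L

Convert: T₁ = 446.8 K.
From PV = nRT: V₁ = nRT₁/P₁ = 302.5 L.
Isobaric, so V/T is constant: P₂ = P₁; V₂ = V₁·(T₂/T₁) = 101.7 L.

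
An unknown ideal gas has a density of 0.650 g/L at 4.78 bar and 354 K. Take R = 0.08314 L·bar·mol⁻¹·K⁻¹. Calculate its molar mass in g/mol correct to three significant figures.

ρ = PM/(RT) ⇒ M = ρRT/P = (0.650 × 0.08314 × 354.0) / 4.78

M ≈ 4.00 g/mol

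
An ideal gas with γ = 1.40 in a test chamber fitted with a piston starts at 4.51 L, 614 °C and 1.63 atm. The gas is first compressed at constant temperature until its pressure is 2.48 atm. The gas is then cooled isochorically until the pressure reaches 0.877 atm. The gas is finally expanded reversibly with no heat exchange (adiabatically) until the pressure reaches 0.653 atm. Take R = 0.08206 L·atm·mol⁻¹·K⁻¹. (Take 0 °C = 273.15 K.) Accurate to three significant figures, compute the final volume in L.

V₄ ≈ 3.66 L

Convert: T₁ = 887.1 K.
T constant ⇒ Boyle's law P V = const: T₂ = T₁; V₂ = V₁·(P₁/P₂) = 2.964 L.
Isochoric, so P/T is constant: V₃ = V₂; T₃ = T₂·(P₃/P₂) = 313.7 K.
Reversible adiabatic, γ = 1.40: T₄ = T₃·(P₄/P₃)^((γ−1)/γ) = 288.4 K; V₄ = V₃·(P₃/P₄)^(1/γ) = 3.659 L.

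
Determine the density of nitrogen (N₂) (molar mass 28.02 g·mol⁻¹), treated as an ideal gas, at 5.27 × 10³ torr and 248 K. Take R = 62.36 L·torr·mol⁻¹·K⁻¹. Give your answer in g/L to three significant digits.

ρ ≈ 9.55 g/L

ρ = PM/(RT) = (5.27e+03 × 28.02) / (62.36 × 248.0)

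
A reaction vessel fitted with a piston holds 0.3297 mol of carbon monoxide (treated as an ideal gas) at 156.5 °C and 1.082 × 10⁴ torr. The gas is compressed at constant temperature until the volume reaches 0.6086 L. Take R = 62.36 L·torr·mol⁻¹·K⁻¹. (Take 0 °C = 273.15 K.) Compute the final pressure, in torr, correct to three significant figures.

Convert: T₁ = 429.6 K.
From PV = nRT: V₁ = nRT₁/P₁ = 0.8164 L.
T constant ⇒ Boyle's law P V = const: T₂ = T₁; P₂ = P₁·(V₁/V₂) = 1.451e+04 torr.

P₂ ≈ 1.45e+04 torr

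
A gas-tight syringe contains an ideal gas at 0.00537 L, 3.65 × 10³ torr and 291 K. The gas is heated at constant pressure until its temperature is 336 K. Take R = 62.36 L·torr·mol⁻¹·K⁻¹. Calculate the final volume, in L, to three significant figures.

V₂ ≈ 0.00620 L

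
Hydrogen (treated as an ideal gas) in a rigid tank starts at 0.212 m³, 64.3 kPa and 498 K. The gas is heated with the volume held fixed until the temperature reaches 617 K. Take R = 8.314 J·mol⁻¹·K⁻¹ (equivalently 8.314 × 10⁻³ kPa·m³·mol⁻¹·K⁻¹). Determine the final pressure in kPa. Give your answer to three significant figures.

P₂ ≈ 79.7 kPa

V constant ⇒ P ∝ T: V₂ = V₁; P₂ = P₁·(T₂/T₁) = 79.66 kPa.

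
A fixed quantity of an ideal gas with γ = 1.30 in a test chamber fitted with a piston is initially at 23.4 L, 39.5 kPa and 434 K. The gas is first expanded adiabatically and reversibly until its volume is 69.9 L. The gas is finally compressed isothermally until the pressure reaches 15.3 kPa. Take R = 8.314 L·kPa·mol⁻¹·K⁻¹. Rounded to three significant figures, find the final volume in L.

Reversible adiabatic, γ = 1.30: T₂ = T₁·(V₁/V₂)^(γ−1) = 312.5 K; P₂ = P₁·(V₁/V₂)^γ = 9.523 kPa.
Isothermal, so P V is constant: T₃ = T₂; V₃ = V₂·(P₂/P₃) = 43.51 L.

V₃ ≈ 43.5 L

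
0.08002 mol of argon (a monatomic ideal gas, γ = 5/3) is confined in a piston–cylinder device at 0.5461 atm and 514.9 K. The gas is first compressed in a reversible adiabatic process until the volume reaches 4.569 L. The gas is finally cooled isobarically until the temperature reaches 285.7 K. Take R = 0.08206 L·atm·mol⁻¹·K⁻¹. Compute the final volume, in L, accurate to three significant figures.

V₃ ≈ 2.07 L

From PV = nRT: V₁ = nRT₁/P₁ = 6.191 L.
Adiabatic (γ = 5/3), T V^(γ−1) and P V^γ constant: T₂ = T₁·(V₁/V₂)^(γ−1) = 630.5 K; P₂ = P₁·(V₁/V₂)^γ = 0.9062 atm.
P constant ⇒ V ∝ T: P₃ = P₂; V₃ = V₂·(T₃/T₂) = 2.070 L.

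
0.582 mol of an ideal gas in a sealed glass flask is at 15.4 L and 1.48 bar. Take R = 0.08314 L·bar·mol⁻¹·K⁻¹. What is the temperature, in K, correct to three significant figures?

PV = nRT ⇒ T = PV/(nR) = (1.48 × 15.4) / (0.582 × 0.08314)

T ≈ 471 K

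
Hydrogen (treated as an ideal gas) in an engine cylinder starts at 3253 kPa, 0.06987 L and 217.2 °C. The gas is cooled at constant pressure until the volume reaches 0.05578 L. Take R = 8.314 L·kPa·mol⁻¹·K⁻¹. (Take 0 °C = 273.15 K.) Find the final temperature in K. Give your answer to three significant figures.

Convert: T₁ = 490.3 K.
Isobaric, so V/T is constant: P₂ = P₁; T₂ = T₁·(V₂/V₁) = 391.5 K.

T₂ ≈ 391 K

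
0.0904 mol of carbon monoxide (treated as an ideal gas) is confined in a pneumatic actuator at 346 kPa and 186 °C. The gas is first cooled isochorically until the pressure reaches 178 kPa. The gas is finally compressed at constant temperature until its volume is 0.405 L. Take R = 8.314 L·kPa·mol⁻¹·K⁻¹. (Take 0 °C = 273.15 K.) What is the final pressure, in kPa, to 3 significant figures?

P₃ ≈ 438 kPa

Convert: T₁ = 459.1 K.
From PV = nRT: V₁ = nRT₁/P₁ = 0.9974 L.
V constant ⇒ P ∝ T: V₂ = V₁; T₂ = T₁·(P₂/P₁) = 236.2 K.
Isothermal, so P V is constant: T₃ = T₂; P₃ = P₂·(V₂/V₃) = 438.4 kPa.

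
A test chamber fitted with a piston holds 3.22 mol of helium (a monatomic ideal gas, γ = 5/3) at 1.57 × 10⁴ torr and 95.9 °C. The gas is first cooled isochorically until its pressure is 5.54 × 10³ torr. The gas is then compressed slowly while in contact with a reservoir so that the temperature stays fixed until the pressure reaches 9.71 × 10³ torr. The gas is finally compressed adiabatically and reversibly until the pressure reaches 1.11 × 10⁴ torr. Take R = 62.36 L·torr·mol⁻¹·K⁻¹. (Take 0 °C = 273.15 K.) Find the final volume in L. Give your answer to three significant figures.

Convert: T₁ = 369.0 K.
From PV = nRT: V₁ = nRT₁/P₁ = 4.720 L.
V constant ⇒ P ∝ T: V₂ = V₁; T₂ = T₁·(P₂/P₁) = 130.2 K.
T constant ⇒ Boyle's law P V = const: T₃ = T₂; V₃ = V₂·(P₂/P₃) = 2.693 L.
Adiabatic (γ = 5/3), T V^(γ−1) and P V^γ constant: T₄ = T₃·(P₄/P₃)^((γ−1)/γ) = 137.4 K; V₄ = V₃·(P₃/P₄)^(1/γ) = 2.485 L.

V₄ ≈ 2.49 L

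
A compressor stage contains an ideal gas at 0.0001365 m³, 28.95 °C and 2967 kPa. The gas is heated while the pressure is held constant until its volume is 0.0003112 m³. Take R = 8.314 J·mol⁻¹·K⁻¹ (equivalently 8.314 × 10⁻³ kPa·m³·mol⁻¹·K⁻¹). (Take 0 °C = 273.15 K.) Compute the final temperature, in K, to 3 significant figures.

Convert: T₁ = 302.1 K.
Isobaric, so V/T is constant: P₂ = P₁; T₂ = T₁·(V₂/V₁) = 688.7 K.

T₂ ≈ 689 K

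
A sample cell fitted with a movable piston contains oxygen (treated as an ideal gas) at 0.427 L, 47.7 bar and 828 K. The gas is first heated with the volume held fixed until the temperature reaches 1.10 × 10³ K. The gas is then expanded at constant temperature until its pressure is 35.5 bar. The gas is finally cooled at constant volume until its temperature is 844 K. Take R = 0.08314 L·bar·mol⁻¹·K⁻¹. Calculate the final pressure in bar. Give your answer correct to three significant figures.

Isochoric, so P/T is constant: V₂ = V₁; P₂ = P₁·(T₂/T₁) = 63.37 bar.
T constant ⇒ Boyle's law P V = const: T₃ = T₂; V₃ = V₂·(P₂/P₃) = 0.7622 L.
Isochoric, so P/T is constant: V₄ = V₃; P₄ = P₃·(T₄/T₃) = 27.24 bar.

P₄ ≈ 27.2 bar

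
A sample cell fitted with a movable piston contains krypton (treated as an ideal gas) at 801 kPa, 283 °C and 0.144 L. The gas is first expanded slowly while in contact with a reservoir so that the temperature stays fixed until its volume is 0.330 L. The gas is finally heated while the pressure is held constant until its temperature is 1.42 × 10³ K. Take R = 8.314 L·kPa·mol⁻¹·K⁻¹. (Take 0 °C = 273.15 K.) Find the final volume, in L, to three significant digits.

V₃ ≈ 0.843 L

Convert: T₁ = 556.1 K.
T constant ⇒ Boyle's law P V = const: T₂ = T₁; P₂ = P₁·(V₁/V₂) = 349.5 kPa.
P constant ⇒ V ∝ T: P₃ = P₂; V₃ = V₂·(T₃/T₂) = 0.8426 L.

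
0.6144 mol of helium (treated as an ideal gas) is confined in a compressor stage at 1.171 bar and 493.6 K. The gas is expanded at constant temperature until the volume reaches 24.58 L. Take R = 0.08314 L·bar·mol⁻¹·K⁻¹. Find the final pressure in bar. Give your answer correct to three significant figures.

P₂ ≈ 1.03 bar

From PV = nRT: V₁ = nRT₁/P₁ = 21.53 L.
Isothermal, so P V is constant: T₂ = T₁; P₂ = P₁·(V₁/V₂) = 1.026 bar.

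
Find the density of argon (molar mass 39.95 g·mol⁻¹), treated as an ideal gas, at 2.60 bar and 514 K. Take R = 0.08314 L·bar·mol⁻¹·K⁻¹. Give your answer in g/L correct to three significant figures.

ρ = PM/(RT) = (2.60 × 39.95) / (0.08314 × 514.0)

ρ ≈ 2.43 g/L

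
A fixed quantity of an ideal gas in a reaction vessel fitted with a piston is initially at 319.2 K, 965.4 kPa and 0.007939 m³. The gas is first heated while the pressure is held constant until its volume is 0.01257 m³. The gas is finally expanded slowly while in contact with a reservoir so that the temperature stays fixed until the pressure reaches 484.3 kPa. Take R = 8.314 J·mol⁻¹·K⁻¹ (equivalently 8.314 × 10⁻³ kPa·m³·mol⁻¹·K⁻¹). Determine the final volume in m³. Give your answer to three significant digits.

P constant ⇒ V ∝ T: P₂ = P₁; T₂ = T₁·(V₂/V₁) = 505.4 K.
Isothermal, so P V is constant: T₃ = T₂; V₃ = V₂·(P₂/P₃) = 0.02506 m³.

V₃ ≈ 0.0251 m³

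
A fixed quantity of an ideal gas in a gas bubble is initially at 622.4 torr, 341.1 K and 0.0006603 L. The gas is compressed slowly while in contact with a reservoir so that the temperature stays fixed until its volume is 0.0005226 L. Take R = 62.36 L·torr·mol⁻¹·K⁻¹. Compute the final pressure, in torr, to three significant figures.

P₂ ≈ 786 torr

Isothermal, so P V is constant: T₂ = T₁; P₂ = P₁·(V₁/V₂) = 786.4 torr.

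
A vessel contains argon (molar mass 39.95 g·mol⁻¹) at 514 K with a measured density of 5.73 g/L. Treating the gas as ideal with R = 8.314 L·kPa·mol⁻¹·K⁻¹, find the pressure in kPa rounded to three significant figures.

P ≈ 613 kPa

ρ = PM/(RT) ⇒ P = ρRT/M = (5.73 × 8.314 × 514.0) / 39.95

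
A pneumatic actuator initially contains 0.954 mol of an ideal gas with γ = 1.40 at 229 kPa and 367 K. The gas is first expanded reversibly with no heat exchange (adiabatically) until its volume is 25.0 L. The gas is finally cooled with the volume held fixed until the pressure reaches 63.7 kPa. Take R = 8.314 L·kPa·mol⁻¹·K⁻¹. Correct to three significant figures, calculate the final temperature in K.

From PV = nRT: V₁ = nRT₁/P₁ = 12.71 L.
Adiabatic (γ = 1.40), T V^(γ−1) and P V^γ constant: T₂ = T₁·(V₁/V₂)^(γ−1) = 280.0 K; P₂ = P₁·(V₁/V₂)^γ = 88.83 kPa.
V constant ⇒ P ∝ T: V₃ = V₂; T₃ = T₂·(P₃/P₂) = 200.8 K.

T₃ ≈ 201 K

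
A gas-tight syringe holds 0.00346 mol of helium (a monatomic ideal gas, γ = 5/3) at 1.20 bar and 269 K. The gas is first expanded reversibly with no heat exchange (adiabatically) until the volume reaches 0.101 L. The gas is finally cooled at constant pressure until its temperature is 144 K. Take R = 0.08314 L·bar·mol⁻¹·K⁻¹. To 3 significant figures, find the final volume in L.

V₃ ≈ 0.0729 L

From PV = nRT: V₁ = nRT₁/P₁ = 0.06448 L.
Reversible adiabatic, γ = 5/3: T₂ = T₁·(V₁/V₂)^(γ−1) = 199.5 K; P₂ = P₁·(V₁/V₂)^γ = 0.5681 bar.
P constant ⇒ V ∝ T: P₃ = P₂; V₃ = V₂·(T₃/T₂) = 0.07292 L.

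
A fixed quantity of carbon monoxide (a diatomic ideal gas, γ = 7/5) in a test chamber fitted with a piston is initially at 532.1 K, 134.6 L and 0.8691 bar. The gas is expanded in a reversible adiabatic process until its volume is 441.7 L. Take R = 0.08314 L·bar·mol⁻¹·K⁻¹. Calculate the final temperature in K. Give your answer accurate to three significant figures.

Reversible adiabatic, γ = 7/5: T₂ = T₁·(V₁/V₂)^(γ−1) = 330.8 K; P₂ = P₁·(V₁/V₂)^γ = 0.1646 bar.

T₂ ≈ 331 K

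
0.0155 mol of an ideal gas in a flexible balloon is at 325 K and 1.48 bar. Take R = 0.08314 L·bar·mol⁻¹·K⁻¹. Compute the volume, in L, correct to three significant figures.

V ≈ 0.283 L

PV = nRT ⇒ V = nRT/P = (0.0155 × 0.08314 × 325) / 1.48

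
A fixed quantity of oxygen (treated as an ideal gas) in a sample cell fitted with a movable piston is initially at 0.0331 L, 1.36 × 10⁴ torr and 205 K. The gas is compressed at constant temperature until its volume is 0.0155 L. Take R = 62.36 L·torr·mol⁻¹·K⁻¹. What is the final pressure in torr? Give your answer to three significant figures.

P₂ ≈ 2.90e+04 torr

Isothermal, so P V is constant: T₂ = T₁; P₂ = P₁·(V₁/V₂) = 2.904e+04 torr.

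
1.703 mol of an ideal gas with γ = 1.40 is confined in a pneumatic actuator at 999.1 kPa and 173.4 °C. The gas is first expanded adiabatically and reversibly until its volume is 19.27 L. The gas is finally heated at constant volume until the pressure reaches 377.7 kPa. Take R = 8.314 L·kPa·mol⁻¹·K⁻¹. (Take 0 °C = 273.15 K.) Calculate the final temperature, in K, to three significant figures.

T₃ ≈ 514 K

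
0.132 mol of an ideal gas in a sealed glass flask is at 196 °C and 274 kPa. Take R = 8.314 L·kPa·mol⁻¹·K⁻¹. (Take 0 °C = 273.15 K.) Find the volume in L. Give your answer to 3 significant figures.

Convert: T = 469.15 K.
PV = nRT ⇒ V = nRT/P = (0.132 × 8.314 × 469.15) / 274

V ≈ 1.88 L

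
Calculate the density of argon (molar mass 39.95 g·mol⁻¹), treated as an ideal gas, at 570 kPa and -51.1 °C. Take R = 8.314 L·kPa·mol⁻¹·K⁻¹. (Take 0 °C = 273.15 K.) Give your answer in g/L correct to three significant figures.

ρ ≈ 12.3 g/L

ρ = PM/(RT) = (570 × 39.95) / (8.314 × 222.0)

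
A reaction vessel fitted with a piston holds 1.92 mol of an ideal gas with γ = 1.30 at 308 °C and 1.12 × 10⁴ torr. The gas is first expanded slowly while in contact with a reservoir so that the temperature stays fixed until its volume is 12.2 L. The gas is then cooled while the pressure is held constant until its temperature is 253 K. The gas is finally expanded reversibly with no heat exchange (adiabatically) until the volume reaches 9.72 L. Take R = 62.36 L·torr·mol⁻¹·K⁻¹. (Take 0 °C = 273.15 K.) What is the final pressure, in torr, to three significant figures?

P₄ ≈ 2.60e+03 torr

Convert: T₁ = 581.1 K.
From PV = nRT: V₁ = nRT₁/P₁ = 6.213 L.
T constant ⇒ Boyle's law P V = const: T₂ = T₁; P₂ = P₁·(V₁/V₂) = 5703 torr.
Isobaric, so V/T is constant: P₃ = P₂; V₃ = V₂·(T₃/T₂) = 5.311 L.
Adiabatic (γ = 1.30), T V^(γ−1) and P V^γ constant: T₄ = T₃·(V₃/V₄)^(γ−1) = 211.0 K; P₄ = P₃·(V₃/V₄)^γ = 2600 torr.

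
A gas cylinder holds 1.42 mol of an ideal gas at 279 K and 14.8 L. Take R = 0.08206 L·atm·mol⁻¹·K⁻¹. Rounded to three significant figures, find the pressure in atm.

PV = nRT ⇒ P = nRT/V = (1.42 × 0.08206 × 279) / 14.8

P ≈ 2.20 atm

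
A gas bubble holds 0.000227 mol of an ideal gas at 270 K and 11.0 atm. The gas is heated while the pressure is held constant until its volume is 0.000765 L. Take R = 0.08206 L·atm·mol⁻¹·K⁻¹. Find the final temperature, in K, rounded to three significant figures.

T₂ ≈ 452 K

From PV = nRT: V₁ = nRT₁/P₁ = 0.0004572 L.
Isobaric, so V/T is constant: P₂ = P₁; T₂ = T₁·(V₂/V₁) = 451.7 K.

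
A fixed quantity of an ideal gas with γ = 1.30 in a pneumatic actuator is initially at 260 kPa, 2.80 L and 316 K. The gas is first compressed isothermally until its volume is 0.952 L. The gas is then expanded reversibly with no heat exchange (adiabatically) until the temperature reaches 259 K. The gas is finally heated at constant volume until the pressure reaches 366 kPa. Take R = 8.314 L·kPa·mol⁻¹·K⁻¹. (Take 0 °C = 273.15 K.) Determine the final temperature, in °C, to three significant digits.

T constant ⇒ Boyle's law P V = const: T₂ = T₁; P₂ = P₁·(V₁/V₂) = 764.7 kPa.
Adiabatic (γ = 1.30), T V^(γ−1) and P V^γ constant: P₃ = P₂·(T₃/T₂)^(γ/(γ−1)) = 323.0 kPa; V₃ = V₂·(T₂/T₃)^(1/(γ−1)) = 1.848 L.
Isochoric, so P/T is constant: V₄ = V₃; T₄ = T₃·(P₄/P₃) = 293.5 K.

T₄ ≈ 20.4 °C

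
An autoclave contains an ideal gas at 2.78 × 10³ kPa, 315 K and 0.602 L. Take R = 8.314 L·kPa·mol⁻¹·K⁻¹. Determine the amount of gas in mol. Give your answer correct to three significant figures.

PV = nRT ⇒ n = PV/(RT) = (2.78e+03 × 0.602) / (8.314 × 315)

n ≈ 0.639 mol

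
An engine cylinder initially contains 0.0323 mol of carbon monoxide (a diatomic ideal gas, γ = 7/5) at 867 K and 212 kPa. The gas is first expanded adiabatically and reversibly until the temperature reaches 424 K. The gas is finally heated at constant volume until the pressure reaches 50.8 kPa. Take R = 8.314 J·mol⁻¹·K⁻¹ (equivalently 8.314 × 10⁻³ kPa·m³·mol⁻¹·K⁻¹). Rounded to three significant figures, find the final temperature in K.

T₃ ≈ 1.24e+03 K

From PV = nRT: V₁ = nRT₁/P₁ = 0.001098 m³.
Adiabatic (γ = 7/5), T V^(γ−1) and P V^γ constant: P₂ = P₁·(T₂/T₁)^(γ/(γ−1)) = 17.34 kPa; V₂ = V₁·(T₁/T₂)^(1/(γ−1)) = 0.006566 m³.
Isochoric, so P/T is constant: V₃ = V₂; T₃ = T₂·(P₃/P₂) = 1242 K.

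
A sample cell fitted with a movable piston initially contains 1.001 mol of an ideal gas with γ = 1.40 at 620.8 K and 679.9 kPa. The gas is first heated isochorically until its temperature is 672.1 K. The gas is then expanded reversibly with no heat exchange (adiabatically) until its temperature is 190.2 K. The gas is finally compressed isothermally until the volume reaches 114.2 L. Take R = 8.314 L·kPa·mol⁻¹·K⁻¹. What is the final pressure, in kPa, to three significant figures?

From PV = nRT: V₁ = nRT₁/P₁ = 7.599 L.
V constant ⇒ P ∝ T: V₂ = V₁; P₂ = P₁·(T₂/T₁) = 736.1 kPa.
Reversible adiabatic, γ = 1.40: P₃ = P₂·(T₃/T₂)^(γ/(γ−1)) = 8.875 kPa; V₃ = V₂·(T₂/T₃)^(1/(γ−1)) = 178.4 L.
Isothermal, so P V is constant: T₄ = T₃; P₄ = P₃·(V₃/V₄) = 13.86 kPa.

P₄ ≈ 13.9 kPa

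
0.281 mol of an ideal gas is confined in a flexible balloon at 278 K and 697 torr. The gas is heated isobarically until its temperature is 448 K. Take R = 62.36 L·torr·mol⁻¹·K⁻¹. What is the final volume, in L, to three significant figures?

From PV = nRT: V₁ = nRT₁/P₁ = 6.989 L.
Isobaric, so V/T is constant: P₂ = P₁; V₂ = V₁·(T₂/T₁) = 11.26 L.

V₂ ≈ 11.3 L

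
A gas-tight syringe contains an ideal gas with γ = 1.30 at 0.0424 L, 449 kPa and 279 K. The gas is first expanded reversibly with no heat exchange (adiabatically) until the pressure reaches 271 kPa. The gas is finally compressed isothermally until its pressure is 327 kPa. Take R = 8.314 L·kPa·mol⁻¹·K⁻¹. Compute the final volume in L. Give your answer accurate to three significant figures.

Reversible adiabatic, γ = 1.30: T₂ = T₁·(P₂/P₁)^((γ−1)/γ) = 248.3 K; V₂ = V₁·(P₁/P₂)^(1/γ) = 0.06252 L.
T constant ⇒ Boyle's law P V = const: T₃ = T₂; V₃ = V₂·(P₂/P₃) = 0.05182 L.

V₃ ≈ 0.0518 L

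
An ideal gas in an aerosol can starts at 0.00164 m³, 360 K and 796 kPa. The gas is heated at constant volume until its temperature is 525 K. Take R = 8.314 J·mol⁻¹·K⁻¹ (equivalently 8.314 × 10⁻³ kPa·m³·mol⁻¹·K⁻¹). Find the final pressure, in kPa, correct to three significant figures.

P₂ ≈ 1.16e+03 kPa

Isochoric, so P/T is constant: V₂ = V₁; P₂ = P₁·(T₂/T₁) = 1161 kPa.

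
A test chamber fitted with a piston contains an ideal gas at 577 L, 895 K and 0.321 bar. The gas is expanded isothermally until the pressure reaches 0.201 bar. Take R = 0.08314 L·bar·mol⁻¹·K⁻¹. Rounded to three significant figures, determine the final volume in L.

V₂ ≈ 921 L

T constant ⇒ Boyle's law P V = const: T₂ = T₁; V₂ = V₁·(P₁/P₂) = 921.5 L.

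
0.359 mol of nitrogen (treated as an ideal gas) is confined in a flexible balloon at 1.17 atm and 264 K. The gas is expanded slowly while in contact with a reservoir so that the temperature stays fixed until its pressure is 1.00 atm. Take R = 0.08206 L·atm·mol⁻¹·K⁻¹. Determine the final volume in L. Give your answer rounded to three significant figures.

V₂ ≈ 7.78 L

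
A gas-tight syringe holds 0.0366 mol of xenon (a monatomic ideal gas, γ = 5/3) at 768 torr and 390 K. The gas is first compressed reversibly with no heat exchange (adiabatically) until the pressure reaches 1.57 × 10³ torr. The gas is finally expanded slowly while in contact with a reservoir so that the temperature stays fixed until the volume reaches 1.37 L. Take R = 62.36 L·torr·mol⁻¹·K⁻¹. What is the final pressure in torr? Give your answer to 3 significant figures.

P₃ ≈ 865 torr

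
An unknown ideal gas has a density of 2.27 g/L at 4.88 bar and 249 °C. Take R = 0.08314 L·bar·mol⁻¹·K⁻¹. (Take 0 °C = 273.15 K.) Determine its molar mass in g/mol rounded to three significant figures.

ρ = PM/(RT) ⇒ M = ρRT/P = (2.27 × 0.08314 × 522.1) / 4.88

M ≈ 20.2 g/mol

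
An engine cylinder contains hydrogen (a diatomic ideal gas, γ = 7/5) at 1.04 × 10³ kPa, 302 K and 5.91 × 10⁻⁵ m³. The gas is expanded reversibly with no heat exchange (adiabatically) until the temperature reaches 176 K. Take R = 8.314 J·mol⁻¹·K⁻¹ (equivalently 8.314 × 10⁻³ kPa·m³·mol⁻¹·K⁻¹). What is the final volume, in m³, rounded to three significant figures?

V₂ ≈ 0.000228 m³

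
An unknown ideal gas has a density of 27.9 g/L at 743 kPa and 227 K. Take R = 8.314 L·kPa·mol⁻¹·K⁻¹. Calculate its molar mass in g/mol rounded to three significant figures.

M ≈ 70.9 g/mol

ρ = PM/(RT) ⇒ M = ρRT/P = (27.9 × 8.314 × 227.0) / 743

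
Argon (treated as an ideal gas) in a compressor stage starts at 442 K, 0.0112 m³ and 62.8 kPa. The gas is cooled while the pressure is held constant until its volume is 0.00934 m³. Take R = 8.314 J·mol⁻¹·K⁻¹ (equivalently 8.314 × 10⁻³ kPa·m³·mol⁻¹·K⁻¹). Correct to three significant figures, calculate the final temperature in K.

T₂ ≈ 369 K

Isobaric, so V/T is constant: P₂ = P₁; T₂ = T₁·(V₂/V₁) = 368.6 K.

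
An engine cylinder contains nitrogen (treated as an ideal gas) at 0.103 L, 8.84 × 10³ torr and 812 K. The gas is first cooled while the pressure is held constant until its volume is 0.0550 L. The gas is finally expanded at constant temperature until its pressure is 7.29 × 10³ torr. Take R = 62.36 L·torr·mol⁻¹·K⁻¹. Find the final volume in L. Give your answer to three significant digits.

V₃ ≈ 0.0667 L

Isobaric, so V/T is constant: P₂ = P₁; T₂ = T₁·(V₂/V₁) = 433.6 K.
Isothermal, so P V is constant: T₃ = T₂; V₃ = V₂·(P₂/P₃) = 0.06669 L.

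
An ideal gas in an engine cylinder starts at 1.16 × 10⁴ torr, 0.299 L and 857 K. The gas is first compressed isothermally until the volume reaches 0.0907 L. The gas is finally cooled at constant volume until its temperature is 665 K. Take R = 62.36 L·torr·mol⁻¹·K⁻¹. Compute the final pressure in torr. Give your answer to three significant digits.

P₃ ≈ 2.97e+04 torr

T constant ⇒ Boyle's law P V = const: T₂ = T₁; P₂ = P₁·(V₁/V₂) = 3.824e+04 torr.
Isochoric, so P/T is constant: V₃ = V₂; P₃ = P₂·(T₃/T₂) = 2.967e+04 torr.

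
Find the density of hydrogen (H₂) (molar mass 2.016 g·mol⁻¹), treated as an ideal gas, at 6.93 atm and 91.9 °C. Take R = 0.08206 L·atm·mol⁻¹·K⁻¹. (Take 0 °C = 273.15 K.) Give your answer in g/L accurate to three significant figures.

ρ ≈ 0.466 g/L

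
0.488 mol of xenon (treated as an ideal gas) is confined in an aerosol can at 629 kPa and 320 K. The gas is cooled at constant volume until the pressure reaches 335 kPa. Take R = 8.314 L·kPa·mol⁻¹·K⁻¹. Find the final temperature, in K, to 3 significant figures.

T₂ ≈ 170 K

From PV = nRT: V₁ = nRT₁/P₁ = 2.064 L.
Isochoric, so P/T is constant: V₂ = V₁; T₂ = T₁·(P₂/P₁) = 170.4 K.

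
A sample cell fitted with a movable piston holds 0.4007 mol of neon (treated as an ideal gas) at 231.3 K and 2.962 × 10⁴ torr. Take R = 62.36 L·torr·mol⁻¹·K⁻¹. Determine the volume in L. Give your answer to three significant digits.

V ≈ 0.195 L

PV = nRT ⇒ V = nRT/P = (0.4007 × 62.36 × 231.3) / 2.962e+04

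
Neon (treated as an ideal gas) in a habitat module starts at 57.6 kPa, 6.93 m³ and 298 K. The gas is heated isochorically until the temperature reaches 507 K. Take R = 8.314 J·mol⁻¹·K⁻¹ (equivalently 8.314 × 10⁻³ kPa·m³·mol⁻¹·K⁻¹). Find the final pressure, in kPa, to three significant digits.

P₂ ≈ 98.0 kPa

V constant ⇒ P ∝ T: V₂ = V₁; P₂ = P₁·(T₂/T₁) = 98.00 kPa.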